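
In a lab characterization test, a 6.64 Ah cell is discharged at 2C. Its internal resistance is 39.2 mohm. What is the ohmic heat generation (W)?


Convert: R = 39.2 mohm = 0.0392 ohm
Step 1: I = C_rate * capacity = 2 * 6.64 = 13.28 A
Step 2: Q = I^2 * R = 13.28^2 * 0.0392 = 176.36 * 0.0392 = 6.913 W

6.913 W


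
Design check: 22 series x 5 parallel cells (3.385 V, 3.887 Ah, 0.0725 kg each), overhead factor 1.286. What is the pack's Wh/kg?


Step 1: V_pack = 22 * 3.385 = 74.47 V
Step 2: C_pack = 5 * 3.887 = 19.435 Ah
Step 3: E_pack = V_pack * C_pack = 74.47 * 19.435 = 1447.3 Wh
Step 4: m_pack = 22 * 5 * 0.0725 * 1.286 = 10.256 kg
Step 5: ED = E_pack / m_pack = 1447.3 / 10.256 = 141.1 Wh/kg

141.1 Wh/kg


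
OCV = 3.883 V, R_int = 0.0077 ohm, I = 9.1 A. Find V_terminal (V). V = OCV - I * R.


IR drop = 9.1 * 0.0077 = 0.07007 V
V = 3.883 - 0.07007 = 3.813 V

3.813 V


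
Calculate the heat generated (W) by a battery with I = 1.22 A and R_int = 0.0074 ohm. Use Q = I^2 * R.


I^2 = 1.4884
Q = 1.4884 * 0.0074 = 0.01101 W

0.01101 W


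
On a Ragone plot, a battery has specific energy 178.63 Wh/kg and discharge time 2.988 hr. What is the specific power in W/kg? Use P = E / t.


P_specific = E / t = 178.63 / 2.988 = 59.78 W/kg

59.78 W/kg


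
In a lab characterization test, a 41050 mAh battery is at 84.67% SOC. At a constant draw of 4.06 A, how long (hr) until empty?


Convert: C_total = 41050 mAh = 41.05 Ah
Step 1: remaining = SOC/100 * C_total = 84.67/100 * 41.05 = 34.757 Ah
Step 2: t = remaining / I = 34.757 / 4.06 = 8.561 hr

8.561 hr


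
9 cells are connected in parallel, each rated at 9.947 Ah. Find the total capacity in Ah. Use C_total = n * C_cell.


Parallel capacities add: 9 * 9.947 Ah = 89.523 Ah

89.523 Ah


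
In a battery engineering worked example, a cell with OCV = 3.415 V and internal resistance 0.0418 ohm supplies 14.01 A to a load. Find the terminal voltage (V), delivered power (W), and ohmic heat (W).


Step 1: V_terminal = OCV - I*R = 3.415 - 14.01 * 0.0418 = 2.8294 V
Step 2: P_out = V_terminal * I = 2.8294 * 14.01 = 39.64 W
Step 3: Q = I^2 * R = 14.01^2 * 0.0418 = 8.205 W

V=2.8294 V, P=39.64 W, Q=8.205 W


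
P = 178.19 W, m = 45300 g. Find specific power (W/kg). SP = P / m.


Convert: m = 45300 g = 45.3 kg
Specific power = 178.19 W / 45.3 kg = 3.934 W/kg

3.934 W/kg


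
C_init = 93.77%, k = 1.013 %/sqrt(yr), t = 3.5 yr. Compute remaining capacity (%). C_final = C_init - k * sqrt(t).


sqrt(t) = sqrt(3.5) = 1.8708
C_final = 93.77 - 1.013 * 1.8708 = 91.87%

91.87%


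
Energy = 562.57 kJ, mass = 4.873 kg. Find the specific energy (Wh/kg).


Convert: E = 562.57 kJ = 156.27 Wh
ED = E / m = 156.27 / 4.873 = 32.07 Wh/kg

32.07 Wh/kg


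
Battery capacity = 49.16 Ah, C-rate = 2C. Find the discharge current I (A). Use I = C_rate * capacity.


I = C_rate * capacity = 2 * 49.16 = 98.32 A

98.32 A


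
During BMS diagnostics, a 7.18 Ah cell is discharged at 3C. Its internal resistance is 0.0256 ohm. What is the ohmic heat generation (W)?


Step 1: I = C_rate * capacity = 3 * 7.18 = 21.54 A
Step 2: Q = I^2 * R = 21.54^2 * 0.0256 = 463.97 * 0.0256 = 11.88 W

11.88 W


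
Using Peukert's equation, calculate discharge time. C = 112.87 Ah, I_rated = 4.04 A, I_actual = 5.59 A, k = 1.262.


Step 1: t_rated = C / I_rated = 112.87 / 4.04 = 27.938 hr
Step 2: ratio = 4.04 / 5.59 = 0.72272
Step 3: ratio^k = 0.72272^1.262 = 0.66377
Step 4: t = t_rated * ratio^k = 27.938 * 0.66377 = 18.54 hr

18.54 hr


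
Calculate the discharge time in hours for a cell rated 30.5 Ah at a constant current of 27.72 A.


t = capacity / current = 30.5 / 27.72 = 1.100 hr

1.100 hr


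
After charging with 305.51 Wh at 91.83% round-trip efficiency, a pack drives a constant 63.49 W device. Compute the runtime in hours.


Step 1: E_discharge = eta/100 * E_charge = 91.83/100 * 305.51 = 280.55 Wh
Step 2: t = E_discharge / P = 280.55 / 63.49 = 4.419 hr

4.419 hr


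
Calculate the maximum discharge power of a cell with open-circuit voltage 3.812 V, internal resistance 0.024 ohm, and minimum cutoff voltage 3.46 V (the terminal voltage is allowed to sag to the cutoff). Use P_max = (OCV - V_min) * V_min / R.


dV = OCV - V_min = 0.352 V (so I_max = dV / R)
P_max = dV * V_min / R = 0.352 * 3.46 / 0.024 = 50.75 W

50.75 W


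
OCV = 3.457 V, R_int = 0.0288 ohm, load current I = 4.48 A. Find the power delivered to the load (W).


Step 1: V_terminal = OCV - I*R = 3.457 - 4.48 * 0.0288 = 3.328 V
Step 2: P_out = V_terminal * I = 3.328 * 4.48 = 14.91 W

14.91 W


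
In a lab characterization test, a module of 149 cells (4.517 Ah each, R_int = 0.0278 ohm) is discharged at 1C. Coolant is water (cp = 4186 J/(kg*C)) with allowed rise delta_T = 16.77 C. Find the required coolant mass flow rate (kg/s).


Step 1: I = 1 * 4.517 = 4.517 A
Step 2: Q_cell = I^2 * R = 4.517^2 * 0.0278 = 0.56721 W
Step 3: Q_total = 149 * 0.56721 = 84.514 W
Step 4: m_dot = Q_total / (cp * dT) = 84.514 / (4186 * 16.77) = 0.001204 kg/s

0.001204 kg/s


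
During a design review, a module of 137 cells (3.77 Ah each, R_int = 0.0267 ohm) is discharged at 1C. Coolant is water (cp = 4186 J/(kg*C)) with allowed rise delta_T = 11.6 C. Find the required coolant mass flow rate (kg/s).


Step 1: I = 1 * 3.77 = 3.77 A
Step 2: Q_cell = I^2 * R = 3.77^2 * 0.0267 = 0.37948 W
Step 3: Q_total = 137 * 0.37948 = 51.989 W
Step 4: m_dot = Q_total / (cp * dT) = 51.989 / (4186 * 11.6) = 0.001071 kg/s

0.001071 kg/s


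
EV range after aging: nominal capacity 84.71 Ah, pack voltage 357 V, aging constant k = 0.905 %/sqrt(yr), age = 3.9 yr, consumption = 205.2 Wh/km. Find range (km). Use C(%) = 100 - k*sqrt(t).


Step 1: capacity retention = 100 - 0.905 * sqrt(3.9) = 100 - 0.905 * 1.9748 = 98.213%
Step 2: C_now = 84.71 * 98.213/100 = 83.196 Ah
Step 3: E_pack = V * C_now = 357 * 83.196 = 29701 Wh
Step 4: range = E_pack / consumption = 29701 / 205.2 = 144.7 km

144.7 km


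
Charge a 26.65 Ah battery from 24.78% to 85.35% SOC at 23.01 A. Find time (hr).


Step 1: dSOC = 85.35% - 24.78% = 60.57%
Step 2: delta_Ah = 26.65 * 60.57 / 100 = 16.142 Ah
Step 3: t = 16.142 / 23.01 = 0.7015 hr

0.7015 hr


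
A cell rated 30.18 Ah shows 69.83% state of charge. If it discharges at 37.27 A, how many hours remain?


Step 1: remaining = SOC/100 * C_total = 69.83/100 * 30.18 = 21.075 Ah
Step 2: t = remaining / I = 21.075 / 37.27 = 0.5655 hr

0.5655 hr


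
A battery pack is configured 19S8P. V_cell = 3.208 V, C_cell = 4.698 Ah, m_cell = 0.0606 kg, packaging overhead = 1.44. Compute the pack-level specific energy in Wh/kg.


Step 1: V_pack = 19 * 3.208 = 60.952 V
Step 2: C_pack = 8 * 4.698 = 37.584 Ah
Step 3: E_pack = V_pack * C_pack = 60.952 * 37.584 = 2290.8 Wh
Step 4: m_pack = 19 * 8 * 0.0606 * 1.44 = 13.264 kg
Step 5: ED = E_pack / m_pack = 2290.8 / 13.264 = 172.7 Wh/kg

172.7 Wh/kg


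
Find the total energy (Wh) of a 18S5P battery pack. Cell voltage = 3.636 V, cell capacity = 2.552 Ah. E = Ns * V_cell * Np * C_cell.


V_pack = 18 * 3.636 = 65.448 V
C_pack = 5 * 2.552 = 12.76 Ah
E = V_pack * C_pack = 65.448 * 12.76 = 835.1 Wh

835.1 Wh


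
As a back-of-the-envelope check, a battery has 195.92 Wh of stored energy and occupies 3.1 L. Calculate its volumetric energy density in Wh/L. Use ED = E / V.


Volumetric ED = 195.92 Wh / 3.1 L = 63.20 Wh/L

63.20 Wh/L


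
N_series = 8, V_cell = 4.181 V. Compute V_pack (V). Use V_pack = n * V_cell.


V_pack = n * V_cell = 8 * 4.181 = 33.448 V

33.448 V


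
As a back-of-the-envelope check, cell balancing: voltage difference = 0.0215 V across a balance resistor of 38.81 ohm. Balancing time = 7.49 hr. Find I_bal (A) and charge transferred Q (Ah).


I_bal = dV / R = 0.0215 / 38.81 = 5.5398e-04 A
Q = I_bal * t = 5.5398e-04 * 7.49 = 0.004149 Ah

I=5.5398e-04 A, Q=0.004149 Ah


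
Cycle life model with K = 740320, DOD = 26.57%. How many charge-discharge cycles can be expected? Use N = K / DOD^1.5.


Step 1: DOD^1.5 = 26.57^1.5 = 136.96
Step 2: N = 740320 / 136.96 = 5405 cycles

5405 cycles


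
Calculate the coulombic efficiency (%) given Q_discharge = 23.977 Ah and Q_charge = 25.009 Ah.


Coulombic efficiency = 23.977/25.009 * 100% = 95.87%

95.87%


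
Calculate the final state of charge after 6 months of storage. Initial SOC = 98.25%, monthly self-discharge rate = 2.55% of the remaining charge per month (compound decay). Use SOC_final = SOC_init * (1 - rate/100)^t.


decay = (1 - 2.55/100)^6 = 0.85643
SOC_final = 98.25 * 0.85643 = 84.14%

84.14%


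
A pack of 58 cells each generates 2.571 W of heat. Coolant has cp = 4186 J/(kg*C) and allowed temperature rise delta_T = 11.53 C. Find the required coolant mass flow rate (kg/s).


Q_total = 58 * 2.571 = 149.12 W
m_dot = Q_total / (cp * dT) = 149.12 / (4186 * 11.53) = 0.003090 kg/s

0.003090 kg/s


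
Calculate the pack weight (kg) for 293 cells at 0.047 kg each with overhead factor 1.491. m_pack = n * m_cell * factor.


m_pack = n * m_cell * overhead = 293 * 0.047 * 1.491 = 20.53 kg

20.53 kg


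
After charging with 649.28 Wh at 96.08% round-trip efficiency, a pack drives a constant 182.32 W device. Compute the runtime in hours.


Step 1: E_discharge = eta/100 * E_charge = 96.08/100 * 649.28 = 623.83 Wh
Step 2: t = E_discharge / P = 623.83 / 182.32 = 3.422 hr

3.422 hr


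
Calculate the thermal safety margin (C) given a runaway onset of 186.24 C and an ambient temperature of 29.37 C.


Safety margin = 186.24 C - 29.37 C = 156.87 C

156.87 C


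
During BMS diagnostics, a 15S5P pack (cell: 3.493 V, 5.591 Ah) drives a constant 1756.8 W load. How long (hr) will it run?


Step 1: E_pack = Ns * V_cell * Np * C_cell = 15 * 3.493 * 5 * 5.591 = 1464.7 Wh
Step 2: t = E_pack / P = 1464.7 / 1756.8 = 0.8337 hr

0.8337 hr


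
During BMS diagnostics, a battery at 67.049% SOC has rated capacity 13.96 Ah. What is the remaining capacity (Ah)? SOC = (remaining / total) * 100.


remaining = SOC / 100 * total = 67.049 / 100 * 13.96 = 9.360 Ah

9.360 Ah


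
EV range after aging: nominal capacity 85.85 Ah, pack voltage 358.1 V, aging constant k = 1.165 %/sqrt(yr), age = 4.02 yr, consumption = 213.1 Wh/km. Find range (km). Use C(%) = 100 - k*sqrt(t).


Step 1: capacity retention = 100 - 1.165 * sqrt(4.02) = 100 - 1.165 * 2.005 = 97.664%
Step 2: C_now = 85.85 * 97.664/100 = 83.845 Ah
Step 3: E_pack = V * C_now = 358.1 * 83.845 = 30025 Wh
Step 4: range = E_pack / consumption = 30025 / 213.1 = 140.9 km

140.9 km


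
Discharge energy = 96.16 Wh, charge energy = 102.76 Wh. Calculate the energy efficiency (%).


Round-trip efficiency = 96.16/102.76 * 100% = 93.58%

93.58%


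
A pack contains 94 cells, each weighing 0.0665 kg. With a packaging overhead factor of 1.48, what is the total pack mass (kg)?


m_pack = n * m_cell * overhead = 94 * 0.0665 * 1.48 = 9.251 kg

9.251 kg


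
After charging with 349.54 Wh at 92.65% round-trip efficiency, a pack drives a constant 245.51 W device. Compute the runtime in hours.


Step 1: E_discharge = eta/100 * E_charge = 92.65/100 * 349.54 = 323.85 Wh
Step 2: t = E_discharge / P = 323.85 / 245.51 = 1.319 hr

1.319 hr


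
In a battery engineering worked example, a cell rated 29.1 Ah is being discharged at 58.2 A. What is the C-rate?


C_rate = I / capacity = 58.2 / 29.1 = 2C

2C


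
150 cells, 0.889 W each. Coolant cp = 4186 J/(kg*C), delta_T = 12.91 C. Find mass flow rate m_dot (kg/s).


Q_total = 150 * 0.889 = 133.35 W
m_dot = Q_total / (cp * dT) = 133.35 / (4186 * 12.91) = 0.002468 kg/s

0.002468 kg/s


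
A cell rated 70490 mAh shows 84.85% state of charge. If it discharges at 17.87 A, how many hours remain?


Convert: C_total = 70490 mAh = 70.49 Ah
Step 1: remaining = SOC/100 * C_total = 84.85/100 * 70.49 = 59.811 Ah
Step 2: t = remaining / I = 59.811 / 17.87 = 3.347 hr

3.347 hr


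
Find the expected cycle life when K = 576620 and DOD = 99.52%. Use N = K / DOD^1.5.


DOD^1.5 = 992.81
N = K / DOD^1.5 = 576620 / 992.81 = 580.8

580.8 cycles


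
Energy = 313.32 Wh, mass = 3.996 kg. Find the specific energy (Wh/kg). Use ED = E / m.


ED = E / m = 313.32 / 3.996 = 78.41 Wh/kg

78.41 Wh/kg


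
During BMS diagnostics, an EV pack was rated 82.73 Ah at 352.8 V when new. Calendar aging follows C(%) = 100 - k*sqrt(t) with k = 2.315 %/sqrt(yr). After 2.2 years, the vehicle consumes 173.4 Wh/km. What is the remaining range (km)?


Step 1: capacity retention = 100 - 2.315 * sqrt(2.2) = 100 - 2.315 * 1.4832 = 96.566%
Step 2: C_now = 82.73 * 96.566/100 = 79.889 Ah
Step 3: E_pack = V * C_now = 352.8 * 79.889 = 28185 Wh
Step 4: range = E_pack / consumption = 28185 / 173.4 = 162.5 km

162.5 km


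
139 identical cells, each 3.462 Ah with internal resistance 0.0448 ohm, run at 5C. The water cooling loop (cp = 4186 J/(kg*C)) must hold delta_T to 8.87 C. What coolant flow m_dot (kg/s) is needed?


Step 1: I = 5 * 3.462 = 17.31 A
Step 2: Q_cell = I^2 * R = 17.31^2 * 0.0448 = 13.424 W
Step 3: Q_total = 139 * 13.424 = 1865.9 W
Step 4: m_dot = Q_total / (cp * dT) = 1865.9 / (4186 * 8.87) = 0.05025 kg/s

0.05025 kg/s


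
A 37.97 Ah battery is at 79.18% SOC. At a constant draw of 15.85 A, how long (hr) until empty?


Step 1: remaining = SOC/100 * C_total = 79.18/100 * 37.97 = 30.065 Ah
Step 2: t = remaining / I = 30.065 / 15.85 = 1.897 hr

1.897 hr


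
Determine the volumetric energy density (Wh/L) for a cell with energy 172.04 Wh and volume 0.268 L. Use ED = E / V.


ED = E / V = 172.04 / 0.268 = 641.9 Wh/L

641.9 Wh/L


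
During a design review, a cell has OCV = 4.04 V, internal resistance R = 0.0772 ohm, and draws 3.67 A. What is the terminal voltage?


V = OCV - I*R = 4.04 - 3.67 * 0.0772 = 3.757 V

3.757 V


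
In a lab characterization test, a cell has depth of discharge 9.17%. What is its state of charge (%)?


SOC = 100 - DOD = 100 - 9.17 = 90.83%

90.83%


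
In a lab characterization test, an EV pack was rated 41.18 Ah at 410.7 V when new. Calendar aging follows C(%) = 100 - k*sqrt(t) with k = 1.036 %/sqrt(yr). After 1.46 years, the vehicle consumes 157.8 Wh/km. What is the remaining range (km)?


Step 1: capacity retention = 100 - 1.036 * sqrt(1.46) = 100 - 1.036 * 1.2083 = 98.748%
Step 2: C_now = 41.18 * 98.748/100 = 40.664 Ah
Step 3: E_pack = V * C_now = 410.7 * 40.664 = 16701 Wh
Step 4: range = E_pack / consumption = 16701 / 157.8 = 105.8 km

105.8 km


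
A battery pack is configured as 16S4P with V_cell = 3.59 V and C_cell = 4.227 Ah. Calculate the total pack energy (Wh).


V_pack = 16 * 3.59 = 57.44 V
C_pack = 4 * 4.227 = 16.908 Ah
E = V_pack * C_pack = 57.44 * 16.908 = 971.2 Wh

971.2 Wh


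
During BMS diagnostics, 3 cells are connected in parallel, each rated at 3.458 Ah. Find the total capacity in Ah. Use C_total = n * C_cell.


C_total = 3 * 3.458 = 10.374 Ah

10.374 Ah


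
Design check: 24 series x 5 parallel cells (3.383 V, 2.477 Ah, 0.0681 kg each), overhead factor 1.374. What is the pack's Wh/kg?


Step 1: V_pack = 24 * 3.383 = 81.192 V
Step 2: C_pack = 5 * 2.477 = 12.385 Ah
Step 3: E_pack = V_pack * C_pack = 81.192 * 12.385 = 1005.6 Wh
Step 4: m_pack = 24 * 5 * 0.0681 * 1.374 = 11.228 kg
Step 5: ED = E_pack / m_pack = 1005.6 / 11.228 = 89.56 Wh/kg

89.56 Wh/kg


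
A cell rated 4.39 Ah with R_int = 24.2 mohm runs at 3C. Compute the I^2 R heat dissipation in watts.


Convert: R = 24.2 mohm = 0.0242 ohm
Step 1: I = C_rate * capacity = 3 * 4.39 = 13.17 A
Step 2: Q = I^2 * R = 13.17^2 * 0.0242 = 173.45 * 0.0242 = 4.197 W

4.197 W


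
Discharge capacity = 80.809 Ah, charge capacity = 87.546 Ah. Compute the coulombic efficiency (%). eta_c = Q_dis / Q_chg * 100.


Coulombic efficiency = 80.809/87.546 * 100% = 92.30%

92.30%


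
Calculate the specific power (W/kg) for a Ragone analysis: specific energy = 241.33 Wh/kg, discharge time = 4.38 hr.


P_specific = E / t = 241.33 / 4.38 = 55.10 W/kg

55.10 W/kg


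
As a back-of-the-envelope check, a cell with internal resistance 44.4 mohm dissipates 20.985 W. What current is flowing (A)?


Convert: R = 44.4 mohm = 0.0444 ohm
I = sqrt(Q / R) = sqrt(20.985 / 0.0444) = sqrt(472.64) = 21.74 A

21.74 A


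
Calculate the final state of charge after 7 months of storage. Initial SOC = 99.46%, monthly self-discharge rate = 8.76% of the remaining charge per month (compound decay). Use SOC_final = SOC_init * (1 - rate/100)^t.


Monthly retention factor = 1 - 8.76/100 = 0.9124
Over 7 months: factor^7 = 0.52638
SOC_final = 99.46 * 0.52638 = 52.35%

52.35%


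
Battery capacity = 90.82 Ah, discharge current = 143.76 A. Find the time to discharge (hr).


Runtime = 90.82 Ah / 143.76 A = 0.6317 hr

0.6317 hr


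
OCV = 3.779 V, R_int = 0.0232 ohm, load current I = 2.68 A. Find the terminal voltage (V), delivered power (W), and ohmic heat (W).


Step 1: V_terminal = OCV - I*R = 3.779 - 2.68 * 0.0232 = 3.7168 V
Step 2: P_out = V_terminal * I = 3.7168 * 2.68 = 9.961 W
Step 3: Q = I^2 * R = 2.68^2 * 0.0232 = 0.1666 W

V=3.7168 V, P=9.961 W, Q=0.1666 W


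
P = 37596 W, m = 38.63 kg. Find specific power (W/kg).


Specific power = 37596 W / 38.63 kg = 973.2 W/kg

973.2 W/kg


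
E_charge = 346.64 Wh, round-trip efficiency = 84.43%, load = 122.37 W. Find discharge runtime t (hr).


Step 1: E_discharge = eta/100 * E_charge = 84.43/100 * 346.64 = 292.67 Wh
Step 2: t = E_discharge / P = 292.67 / 122.37 = 2.392 hr

2.392 hr


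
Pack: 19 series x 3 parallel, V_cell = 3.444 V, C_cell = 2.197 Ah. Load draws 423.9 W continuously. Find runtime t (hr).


Step 1: E_pack = Ns * V_cell * Np * C_cell = 19 * 3.444 * 3 * 2.197 = 431.29 Wh
Step 2: t = E_pack / P = 431.29 / 423.9 = 1.017 hr

1.017 hr


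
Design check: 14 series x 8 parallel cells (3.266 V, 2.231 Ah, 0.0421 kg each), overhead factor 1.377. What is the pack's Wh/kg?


Step 1: V_pack = 14 * 3.266 = 45.724 V
Step 2: C_pack = 8 * 2.231 = 17.848 Ah
Step 3: E_pack = V_pack * C_pack = 45.724 * 17.848 = 816.08 Wh
Step 4: m_pack = 14 * 8 * 0.0421 * 1.377 = 6.4928 kg
Step 5: ED = E_pack / m_pack = 816.08 / 6.4928 = 125.7 Wh/kg

125.7 Wh/kg


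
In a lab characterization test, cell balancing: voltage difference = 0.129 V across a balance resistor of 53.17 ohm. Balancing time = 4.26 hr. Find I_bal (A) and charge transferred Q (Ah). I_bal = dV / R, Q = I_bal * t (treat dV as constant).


I_bal = dV / R = 0.129 / 53.17 = 0.0024262 A
Q = I_bal * t = 0.0024262 * 4.26 = 0.01034 Ah

I=0.0024262 A, Q=0.01034 Ah


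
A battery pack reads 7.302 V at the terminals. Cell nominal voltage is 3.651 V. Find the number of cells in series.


n = V_pack / V_cell = 7.302 / 3.651 = 2

2


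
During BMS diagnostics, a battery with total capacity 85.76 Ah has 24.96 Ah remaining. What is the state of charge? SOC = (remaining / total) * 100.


SOC% = 24.96 / 85.76 * 100 = 29.10%

29.10%


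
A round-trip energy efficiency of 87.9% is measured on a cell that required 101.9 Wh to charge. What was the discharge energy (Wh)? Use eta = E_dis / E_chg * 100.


E_dis = eta/100 * E_chg = 87.9/100 * 101.9 = 89.57 Wh

89.57 Wh


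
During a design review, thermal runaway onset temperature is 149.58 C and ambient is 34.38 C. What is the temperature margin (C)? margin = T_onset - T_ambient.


margin = T_onset - T_ambient = 149.58 - 34.38 = 115.2 C

115.2 C


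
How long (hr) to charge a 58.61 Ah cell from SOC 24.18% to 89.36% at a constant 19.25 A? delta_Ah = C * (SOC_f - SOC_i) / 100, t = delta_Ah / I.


delta_Ah = 58.61 * (89.36 - 24.18) / 100 = 38.202 Ah
t = delta_Ah / I = 38.202 / 19.25 = 1.985 hr

1.985 hr


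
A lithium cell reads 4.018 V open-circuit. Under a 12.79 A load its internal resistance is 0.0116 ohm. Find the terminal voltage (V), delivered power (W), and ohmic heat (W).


Step 1: V_terminal = OCV - I*R = 4.018 - 12.79 * 0.0116 = 3.8696 V
Step 2: P_out = V_terminal * I = 3.8696 * 12.79 = 49.49 W
Step 3: Q = I^2 * R = 12.79^2 * 0.0116 = 1.898 W

V=3.8696 V, P=49.49 W, Q=1.898 W


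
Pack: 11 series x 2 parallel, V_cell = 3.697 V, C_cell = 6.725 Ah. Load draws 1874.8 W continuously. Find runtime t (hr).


Step 1: E_pack = Ns * V_cell * Np * C_cell = 11 * 3.697 * 2 * 6.725 = 546.97 Wh
Step 2: t = E_pack / P = 546.97 / 1874.8 = 0.2917 hr

0.2917 hr


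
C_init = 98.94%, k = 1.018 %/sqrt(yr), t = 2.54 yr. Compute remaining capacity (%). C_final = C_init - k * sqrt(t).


sqrt(t) = sqrt(2.54) = 1.5937
C_final = 98.94 - 1.018 * 1.5937 = 97.32%

97.32%


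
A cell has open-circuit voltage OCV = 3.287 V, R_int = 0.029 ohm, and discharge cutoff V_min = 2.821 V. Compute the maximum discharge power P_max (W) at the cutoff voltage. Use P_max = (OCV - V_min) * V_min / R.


P_max = (OCV - V_min) * V_min / R = (3.287 - 2.821) * 2.821 / 0.029 = 0.466 * 2.821 / 0.029 = 45.33 W

45.33 W


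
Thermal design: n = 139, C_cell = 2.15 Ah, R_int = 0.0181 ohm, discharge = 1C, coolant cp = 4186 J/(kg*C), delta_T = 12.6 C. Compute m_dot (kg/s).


Step 1: I = 1 * 2.15 = 2.15 A
Step 2: Q_cell = I^2 * R = 2.15^2 * 0.0181 = 0.083667 W
Step 3: Q_total = 139 * 0.083667 = 11.63 W
Step 4: m_dot = Q_total / (cp * dT) = 11.63 / (4186 * 12.6) = 2.205e-04 kg/s

2.205e-04 kg/s


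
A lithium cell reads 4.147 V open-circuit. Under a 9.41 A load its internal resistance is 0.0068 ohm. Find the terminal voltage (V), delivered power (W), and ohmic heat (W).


Step 1: V_terminal = OCV - I*R = 4.147 - 9.41 * 0.0068 = 4.083 V
Step 2: P_out = V_terminal * I = 4.083 * 9.41 = 38.42 W
Step 3: Q = I^2 * R = 9.41^2 * 0.0068 = 0.6021 W

V=4.083 V, P=38.42 W, Q=0.6021 W


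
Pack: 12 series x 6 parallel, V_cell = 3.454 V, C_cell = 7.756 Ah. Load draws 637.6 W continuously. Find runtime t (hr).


Step 1: E_pack = Ns * V_cell * Np * C_cell = 12 * 3.454 * 6 * 7.756 = 1928.8 Wh
Step 2: t = E_pack / P = 1928.8 / 637.6 = 3.025 hr

3.025 hr


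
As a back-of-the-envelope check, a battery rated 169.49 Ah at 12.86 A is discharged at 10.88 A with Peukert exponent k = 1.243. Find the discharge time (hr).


t_rated = C / I_rated = 169.49 / 12.86 = 13.18 hr
(I_rated/I)^k = (1.182)^1.243 = 1.231
t = t_rated * (I_rated/I)^k = 13.18 * 1.231 = 16.22 hr

16.22 hr


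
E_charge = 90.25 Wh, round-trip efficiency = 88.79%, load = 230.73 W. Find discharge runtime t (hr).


Step 1: E_discharge = eta/100 * E_charge = 88.79/100 * 90.25 = 80.133 Wh
Step 2: t = E_discharge / P = 80.133 / 230.73 = 0.3473 hr

0.3473 hr


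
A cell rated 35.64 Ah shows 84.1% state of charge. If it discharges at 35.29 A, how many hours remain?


Step 1: remaining = SOC/100 * C_total = 84.1/100 * 35.64 = 29.973 Ah
Step 2: t = remaining / I = 29.973 / 35.29 = 0.8493 hr

0.8493 hr


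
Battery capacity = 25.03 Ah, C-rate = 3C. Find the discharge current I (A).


I = C_rate * capacity = 3 * 25.03 = 75.09 A

75.09 A


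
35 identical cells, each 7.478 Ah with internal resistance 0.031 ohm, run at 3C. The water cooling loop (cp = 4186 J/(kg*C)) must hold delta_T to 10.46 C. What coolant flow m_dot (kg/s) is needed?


Step 1: I = 3 * 7.478 = 22.434 A
Step 2: Q_cell = I^2 * R = 22.434^2 * 0.031 = 15.602 W
Step 3: Q_total = 35 * 15.602 = 546.07 W
Step 4: m_dot = Q_total / (cp * dT) = 546.07 / (4186 * 10.46) = 0.01247 kg/s

0.01247 kg/s


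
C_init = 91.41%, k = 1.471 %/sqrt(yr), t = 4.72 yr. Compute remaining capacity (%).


sqrt(t) = sqrt(4.72) = 2.1726
C_final = 91.41 - 1.471 * 2.1726 = 88.21%

88.21%


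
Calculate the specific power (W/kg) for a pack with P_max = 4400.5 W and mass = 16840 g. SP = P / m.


Convert: m = 16840 g = 16.84 kg
Specific power = 4400.5 W / 16.84 kg = 261.3 W/kg

261.3 W/kg


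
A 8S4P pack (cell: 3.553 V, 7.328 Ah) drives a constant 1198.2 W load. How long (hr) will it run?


Step 1: E_pack = Ns * V_cell * Np * C_cell = 8 * 3.553 * 4 * 7.328 = 833.16 Wh
Step 2: t = E_pack / P = 833.16 / 1198.2 = 0.6953 hr

0.6953 hr


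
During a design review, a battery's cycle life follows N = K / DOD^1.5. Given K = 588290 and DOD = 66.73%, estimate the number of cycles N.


DOD^1.5 = 545.11
N = K / DOD^1.5 = 588290 / 545.11 = 1079

1079 cycles


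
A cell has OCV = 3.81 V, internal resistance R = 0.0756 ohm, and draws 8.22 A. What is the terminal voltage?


V = OCV - I*R = 3.81 - 8.22 * 0.0756 = 3.189 V

3.189 V


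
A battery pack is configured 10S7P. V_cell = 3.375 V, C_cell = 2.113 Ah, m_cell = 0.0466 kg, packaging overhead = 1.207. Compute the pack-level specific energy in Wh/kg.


Step 1: V_pack = 10 * 3.375 = 33.75 V
Step 2: C_pack = 7 * 2.113 = 14.791 Ah
Step 3: E_pack = V_pack * C_pack = 33.75 * 14.791 = 499.2 Wh
Step 4: m_pack = 10 * 7 * 0.0466 * 1.207 = 3.9372 kg
Step 5: ED = E_pack / m_pack = 499.2 / 3.9372 = 126.8 Wh/kg

126.8 Wh/kg


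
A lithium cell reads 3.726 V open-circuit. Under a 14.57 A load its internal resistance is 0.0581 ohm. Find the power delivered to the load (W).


Step 1: V_terminal = OCV - I*R = 3.726 - 14.57 * 0.0581 = 2.8795 V
Step 2: P_out = V_terminal * I = 2.8795 * 14.57 = 41.95 W

41.95 W


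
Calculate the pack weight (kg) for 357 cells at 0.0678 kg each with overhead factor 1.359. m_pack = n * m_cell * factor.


Cell mass sum = 357 * 0.0678 = 24.205 kg
With overhead 1.359: m_pack = 24.205 * 1.359 = 32.89 kg

32.89 kg


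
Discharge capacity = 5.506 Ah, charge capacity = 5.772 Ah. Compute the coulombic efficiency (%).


eta_c = Q_dis / Q_chg * 100 = 5.506 / 5.772 * 100 = 95.39%

95.39%


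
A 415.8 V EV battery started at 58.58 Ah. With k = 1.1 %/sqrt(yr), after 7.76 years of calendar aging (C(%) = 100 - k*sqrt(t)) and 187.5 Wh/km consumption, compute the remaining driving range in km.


Step 1: capacity retention = 100 - 1.1 * sqrt(7.76) = 100 - 1.1 * 2.7857 = 96.936%
Step 2: C_now = 58.58 * 96.936/100 = 56.785 Ah
Step 3: E_pack = V * C_now = 415.8 * 56.785 = 23611 Wh
Step 4: range = E_pack / consumption = 23611 / 187.5 = 125.9 km

125.9 km


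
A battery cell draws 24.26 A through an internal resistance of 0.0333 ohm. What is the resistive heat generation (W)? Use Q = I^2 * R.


I^2 = 588.55
Q = 588.55 * 0.0333 = 19.60 W

19.60 W


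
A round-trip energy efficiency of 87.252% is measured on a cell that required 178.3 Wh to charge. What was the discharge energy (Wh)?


E_dis = eta/100 * E_chg = 87.252/100 * 178.3 = 155.6 Wh

155.6 Wh


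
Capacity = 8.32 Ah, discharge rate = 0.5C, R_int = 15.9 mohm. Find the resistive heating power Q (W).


Convert: R = 15.9 mohm = 0.0159 ohm
Step 1: I = C_rate * capacity = 0.5 * 8.32 = 4.16 A
Step 2: Q = I^2 * R = 4.16^2 * 0.0159 = 17.306 * 0.0159 = 0.2752 W

0.2752 W


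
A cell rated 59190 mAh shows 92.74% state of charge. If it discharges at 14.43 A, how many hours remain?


Convert: C_total = 59190 mAh = 59.19 Ah
Step 1: remaining = SOC/100 * C_total = 92.74/100 * 59.19 = 54.893 Ah
Step 2: t = remaining / I = 54.893 / 14.43 = 3.804 hr

3.804 hr


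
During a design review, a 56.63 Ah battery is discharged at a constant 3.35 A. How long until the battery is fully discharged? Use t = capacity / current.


Runtime = 56.63 Ah / 3.35 A = 16.90 hr

16.90 hr


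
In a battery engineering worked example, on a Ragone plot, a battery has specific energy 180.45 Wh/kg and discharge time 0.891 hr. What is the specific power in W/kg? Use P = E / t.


P_specific = E / t = 180.45 / 0.891 = 202.5 W/kg

202.5 W/kg


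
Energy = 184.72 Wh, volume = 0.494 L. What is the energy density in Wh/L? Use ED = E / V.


ED = E / V = 184.72 / 0.494 = 373.9 Wh/L

373.9 Wh/L


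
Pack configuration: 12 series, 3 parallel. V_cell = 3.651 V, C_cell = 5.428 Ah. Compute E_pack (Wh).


E = Ns * Vcell * Np * Ccell = 12 * 3.651 * 3 * 5.428 = 713.4 Wh

713.4 Wh


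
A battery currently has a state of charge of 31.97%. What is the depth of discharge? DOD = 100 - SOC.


DOD = 100 - SOC = 100 - 31.97 = 68.03%

68.03%


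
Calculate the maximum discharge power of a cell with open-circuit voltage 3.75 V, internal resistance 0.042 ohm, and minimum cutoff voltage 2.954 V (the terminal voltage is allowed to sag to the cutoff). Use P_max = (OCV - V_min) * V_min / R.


P_max = (OCV - V_min) * V_min / R = (3.75 - 2.954) * 2.954 / 0.042 = 0.796 * 2.954 / 0.042 = 55.99 W

55.99 W


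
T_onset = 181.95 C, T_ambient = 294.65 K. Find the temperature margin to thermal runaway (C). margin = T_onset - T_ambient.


Convert: T_ambient = 294.65 K = 21.5 C
margin = 181.95 - 21.5 = 160.45 C

160.45 C


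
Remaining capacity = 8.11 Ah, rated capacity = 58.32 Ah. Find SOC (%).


SOC% = 8.11 / 58.32 * 100 = 13.91%

13.91%


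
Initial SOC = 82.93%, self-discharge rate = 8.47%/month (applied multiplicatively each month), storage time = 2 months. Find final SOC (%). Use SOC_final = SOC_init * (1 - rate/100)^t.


decay = (1 - 8.47/100)^2 = 0.83777
SOC_final = 82.93 * 0.83777 = 69.48%

69.48%


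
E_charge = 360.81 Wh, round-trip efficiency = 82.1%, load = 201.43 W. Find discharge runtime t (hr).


Step 1: E_discharge = eta/100 * E_charge = 82.1/100 * 360.81 = 296.23 Wh
Step 2: t = E_discharge / P = 296.23 / 201.43 = 1.471 hr

1.471 hr


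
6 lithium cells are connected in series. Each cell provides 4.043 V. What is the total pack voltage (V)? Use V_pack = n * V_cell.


With 6 cells in series at 4.043 V each, V_pack = 24.258 V

24.258 V


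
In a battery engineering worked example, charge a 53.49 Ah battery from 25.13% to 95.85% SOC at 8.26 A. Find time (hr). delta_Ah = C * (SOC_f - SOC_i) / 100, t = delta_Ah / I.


Step 1: dSOC = 95.85% - 25.13% = 70.72%
Step 2: delta_Ah = 53.49 * 70.72 / 100 = 37.828 Ah
Step 3: t = 37.828 / 8.26 = 4.580 hr

4.580 hr


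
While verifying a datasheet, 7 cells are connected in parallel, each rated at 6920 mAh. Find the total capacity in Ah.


Convert: C_cell = 6920 mAh = 6.92 Ah
C_total = 7 * 6.92 = 48.44 Ah

48.44 Ah


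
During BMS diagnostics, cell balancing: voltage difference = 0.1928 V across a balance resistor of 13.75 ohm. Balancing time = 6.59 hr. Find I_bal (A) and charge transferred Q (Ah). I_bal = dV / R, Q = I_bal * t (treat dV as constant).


First, Ohm's law: I_bal = 0.1928 V / 13.75 ohm = 0.014022 A
Then Q = I * t = 0.014022 A * 6.59 hr = 0.09240 Ah

I=0.014022 A, Q=0.09240 Ah


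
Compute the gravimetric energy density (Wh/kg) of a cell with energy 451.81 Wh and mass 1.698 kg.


Specific energy = 451.81 Wh / 1.698 kg = 266.1 Wh/kg

266.1 Wh/kg


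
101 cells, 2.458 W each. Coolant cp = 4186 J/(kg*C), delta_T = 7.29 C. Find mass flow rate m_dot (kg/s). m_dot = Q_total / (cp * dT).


Q_total = 101 * 2.458 = 248.26 W
m_dot = Q_total / (cp * dT) = 248.26 / (4186 * 7.29) = 0.008135 kg/s

0.008135 kg/s


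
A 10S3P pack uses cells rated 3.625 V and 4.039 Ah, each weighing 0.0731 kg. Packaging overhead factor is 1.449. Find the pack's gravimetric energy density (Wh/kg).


Step 1: V_pack = 10 * 3.625 = 36.25 V
Step 2: C_pack = 3 * 4.039 = 12.117 Ah
Step 3: E_pack = V_pack * C_pack = 36.25 * 12.117 = 439.24 Wh
Step 4: m_pack = 10 * 3 * 0.0731 * 1.449 = 3.1777 kg
Step 5: ED = E_pack / m_pack = 439.24 / 3.1777 = 138.2 Wh/kg

138.2 Wh/kg


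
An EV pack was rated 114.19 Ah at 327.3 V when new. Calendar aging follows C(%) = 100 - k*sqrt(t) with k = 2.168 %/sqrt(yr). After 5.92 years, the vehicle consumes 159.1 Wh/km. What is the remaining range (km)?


Step 1: capacity retention = 100 - 2.168 * sqrt(5.92) = 100 - 2.168 * 2.4331 = 94.725%
Step 2: C_now = 114.19 * 94.725/100 = 108.17 Ah
Step 3: E_pack = V * C_now = 327.3 * 108.17 = 35404 Wh
Step 4: range = E_pack / consumption = 35404 / 159.1 = 222.5 km

222.5 km


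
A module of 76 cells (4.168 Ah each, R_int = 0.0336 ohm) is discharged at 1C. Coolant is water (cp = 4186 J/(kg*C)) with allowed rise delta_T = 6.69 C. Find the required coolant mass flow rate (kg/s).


Step 1: I = 1 * 4.168 = 4.168 A
Step 2: Q_cell = I^2 * R = 4.168^2 * 0.0336 = 0.58371 W
Step 3: Q_total = 76 * 0.58371 = 44.362 W
Step 4: m_dot = Q_total / (cp * dT) = 44.362 / (4186 * 6.69) = 0.001584 kg/s

0.001584 kg/s


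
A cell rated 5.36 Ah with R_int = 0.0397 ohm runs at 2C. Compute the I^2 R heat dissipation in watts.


Step 1: I = C_rate * capacity = 2 * 5.36 = 10.72 A
Step 2: Q = I^2 * R = 10.72^2 * 0.0397 = 114.92 * 0.0397 = 4.562 W

4.562 W


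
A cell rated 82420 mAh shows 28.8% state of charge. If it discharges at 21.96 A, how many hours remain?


Convert: C_total = 82420 mAh = 82.42 Ah
Step 1: remaining = SOC/100 * C_total = 28.8/100 * 82.42 = 23.737 Ah
Step 2: t = remaining / I = 23.737 / 21.96 = 1.081 hr

1.081 hr


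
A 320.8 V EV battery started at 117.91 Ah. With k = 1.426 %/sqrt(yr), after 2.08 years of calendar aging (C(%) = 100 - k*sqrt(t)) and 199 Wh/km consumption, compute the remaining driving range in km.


Step 1: capacity retention = 100 - 1.426 * sqrt(2.08) = 100 - 1.426 * 1.4422 = 97.943%
Step 2: C_now = 117.91 * 97.943/100 = 115.48 Ah
Step 3: E_pack = V * C_now = 320.8 * 115.48 = 37046 Wh
Step 4: range = E_pack / consumption = 37046 / 199 = 186.2 km

186.2 km


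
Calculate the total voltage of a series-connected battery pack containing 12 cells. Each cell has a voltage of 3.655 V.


With 12 cells in series at 3.655 V each, V_pack = 43.86 V

43.86 V


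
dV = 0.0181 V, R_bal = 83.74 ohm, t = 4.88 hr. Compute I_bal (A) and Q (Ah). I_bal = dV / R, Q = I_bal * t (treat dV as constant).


I_bal = dV / R = 0.0181 / 83.74 = 2.1615e-04 A
Q = I_bal * t = 2.1615e-04 * 4.88 = 0.001055 Ah

I=2.1615e-04 A, Q=0.001055 Ah


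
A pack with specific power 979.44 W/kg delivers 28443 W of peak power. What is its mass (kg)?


m = P / SP = 28443 / 979.44 = 29.04 kg

29.04 kg


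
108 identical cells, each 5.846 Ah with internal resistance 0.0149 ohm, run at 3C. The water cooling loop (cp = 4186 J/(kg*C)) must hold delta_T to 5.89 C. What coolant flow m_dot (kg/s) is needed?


Step 1: I = 3 * 5.846 = 17.538 A
Step 2: Q_cell = I^2 * R = 17.538^2 * 0.0149 = 4.583 W
Step 3: Q_total = 108 * 4.583 = 494.96 W
Step 4: m_dot = Q_total / (cp * dT) = 494.96 / (4186 * 5.89) = 0.02008 kg/s

0.02008 kg/s


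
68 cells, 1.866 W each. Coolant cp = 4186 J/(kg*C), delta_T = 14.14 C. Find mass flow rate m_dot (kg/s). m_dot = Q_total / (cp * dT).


Step 1: Total heat Q = 68 * 1.866 W = 126.89 W
Step 2: denom = cp * dT = 4186 * 14.14 = 59190
Step 3: m_dot = 126.89 / 59190 = 0.002144 kg/s

0.002144 kg/s


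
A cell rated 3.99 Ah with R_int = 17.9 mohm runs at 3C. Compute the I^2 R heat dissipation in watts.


Convert: R = 17.9 mohm = 0.0179 ohm
Step 1: I = C_rate * capacity = 3 * 3.99 = 11.97 A
Step 2: Q = I^2 * R = 11.97^2 * 0.0179 = 143.28 * 0.0179 = 2.565 W

2.565 W


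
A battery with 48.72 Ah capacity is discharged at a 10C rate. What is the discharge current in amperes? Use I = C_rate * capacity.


At 10C: I = 10 * 48.72 Ah = 487.2 A

487.2 A


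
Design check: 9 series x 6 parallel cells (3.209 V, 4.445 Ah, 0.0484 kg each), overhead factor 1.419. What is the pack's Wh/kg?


Step 1: V_pack = 9 * 3.209 = 28.881 V
Step 2: C_pack = 6 * 4.445 = 26.67 Ah
Step 3: E_pack = V_pack * C_pack = 28.881 * 26.67 = 770.26 Wh
Step 4: m_pack = 9 * 6 * 0.0484 * 1.419 = 3.7087 kg
Step 5: ED = E_pack / m_pack = 770.26 / 3.7087 = 207.7 Wh/kg

207.7 Wh/kg


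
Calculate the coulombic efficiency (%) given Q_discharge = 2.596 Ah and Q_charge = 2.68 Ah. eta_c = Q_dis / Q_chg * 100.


eta_c = Q_dis / Q_chg * 100 = 2.596 / 2.68 * 100 = 96.87%

96.87%


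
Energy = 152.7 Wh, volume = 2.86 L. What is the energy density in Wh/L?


ED = E / V = 152.7 / 2.86 = 53.39 Wh/L

53.39 Wh/L


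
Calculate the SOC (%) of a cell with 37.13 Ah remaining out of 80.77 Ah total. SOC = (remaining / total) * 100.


SOC = (remaining / total) * 100 = (37.13 / 80.77) * 100 = 45.97%

45.97%


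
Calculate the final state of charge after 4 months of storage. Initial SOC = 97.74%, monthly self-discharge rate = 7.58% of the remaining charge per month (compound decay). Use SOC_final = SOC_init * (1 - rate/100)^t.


decay = (1 - 7.58/100)^4 = 0.72956
SOC_final = 97.74 * 0.72956 = 71.31%

71.31%


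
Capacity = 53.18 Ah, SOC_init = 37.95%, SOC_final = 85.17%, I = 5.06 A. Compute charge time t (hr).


delta_Ah = 53.18 * (85.17 - 37.95) / 100 = 25.112 Ah
t = delta_Ah / I = 25.112 / 5.06 = 4.963 hr

4.963 hr


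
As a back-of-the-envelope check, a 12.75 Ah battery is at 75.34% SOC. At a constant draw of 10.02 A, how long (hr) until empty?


Step 1: remaining = SOC/100 * C_total = 75.34/100 * 12.75 = 9.6059 Ah
Step 2: t = remaining / I = 9.6059 / 10.02 = 0.9587 hr

0.9587 hr


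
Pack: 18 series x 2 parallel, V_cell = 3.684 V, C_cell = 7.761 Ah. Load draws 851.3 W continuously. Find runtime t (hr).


Step 1: E_pack = Ns * V_cell * Np * C_cell = 18 * 3.684 * 2 * 7.761 = 1029.3 Wh
Step 2: t = E_pack / P = 1029.3 / 851.3 = 1.209 hr

1.209 hr


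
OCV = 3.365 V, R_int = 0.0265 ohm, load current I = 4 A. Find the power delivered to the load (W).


Step 1: V_terminal = OCV - I*R = 3.365 - 4 * 0.0265 = 3.259 V
Step 2: P_out = V_terminal * I = 3.259 * 4 = 13.04 W

13.04 W


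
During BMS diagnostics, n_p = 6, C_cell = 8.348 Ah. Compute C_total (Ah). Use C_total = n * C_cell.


Parallel capacities add: 6 * 8.348 Ah = 50.088 Ah

50.088 Ah


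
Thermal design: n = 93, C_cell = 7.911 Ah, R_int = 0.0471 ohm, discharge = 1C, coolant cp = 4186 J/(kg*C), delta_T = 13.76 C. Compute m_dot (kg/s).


Step 1: I = 1 * 7.911 = 7.911 A
Step 2: Q_cell = I^2 * R = 7.911^2 * 0.0471 = 2.9477 W
Step 3: Q_total = 93 * 2.9477 = 274.14 W
Step 4: m_dot = Q_total / (cp * dT) = 274.14 / (4186 * 13.76) = 0.004759 kg/s

0.004759 kg/s


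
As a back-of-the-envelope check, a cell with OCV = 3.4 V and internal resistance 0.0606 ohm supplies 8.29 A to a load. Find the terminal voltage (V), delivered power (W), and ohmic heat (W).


Step 1: V_terminal = OCV - I*R = 3.4 - 8.29 * 0.0606 = 2.8976 V
Step 2: P_out = V_terminal * I = 2.8976 * 8.29 = 24.02 W
Step 3: Q = I^2 * R = 8.29^2 * 0.0606 = 4.165 W

V=2.8976 V, P=24.02 W, Q=4.165 W


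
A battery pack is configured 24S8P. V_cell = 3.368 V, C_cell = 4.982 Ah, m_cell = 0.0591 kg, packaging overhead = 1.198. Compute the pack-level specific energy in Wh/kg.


Step 1: V_pack = 24 * 3.368 = 80.832 V
Step 2: C_pack = 8 * 4.982 = 39.856 Ah
Step 3: E_pack = V_pack * C_pack = 80.832 * 39.856 = 3221.6 Wh
Step 4: m_pack = 24 * 8 * 0.0591 * 1.198 = 13.594 kg
Step 5: ED = E_pack / m_pack = 3221.6 / 13.594 = 237.0 Wh/kg

237.0 Wh/kg


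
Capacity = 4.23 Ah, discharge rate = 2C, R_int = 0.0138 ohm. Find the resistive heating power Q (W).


Step 1: I = C_rate * capacity = 2 * 4.23 = 8.46 A
Step 2: Q = I^2 * R = 8.46^2 * 0.0138 = 71.572 * 0.0138 = 0.9877 W

0.9877 W


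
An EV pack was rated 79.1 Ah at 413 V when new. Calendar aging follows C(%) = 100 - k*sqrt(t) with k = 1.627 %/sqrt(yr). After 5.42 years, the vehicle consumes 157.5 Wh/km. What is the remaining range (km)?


Step 1: capacity retention = 100 - 1.627 * sqrt(5.42) = 100 - 1.627 * 2.3281 = 96.212%
Step 2: C_now = 79.1 * 96.212/100 = 76.104 Ah
Step 3: E_pack = V * C_now = 413 * 76.104 = 31431 Wh
Step 4: range = E_pack / consumption = 31431 / 157.5 = 199.6 km

199.6 km


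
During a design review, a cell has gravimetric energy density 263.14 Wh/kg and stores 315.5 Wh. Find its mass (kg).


m = E / ED = 315.5 / 263.14 = 1.199 kg

1.199 kg


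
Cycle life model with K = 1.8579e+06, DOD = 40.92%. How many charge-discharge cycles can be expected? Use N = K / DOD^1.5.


Step 1: DOD^1.5 = 40.92^1.5 = 261.76
Step 2: N = 1.8579e+06 / 261.76 = 7098 cycles

7098 cycles


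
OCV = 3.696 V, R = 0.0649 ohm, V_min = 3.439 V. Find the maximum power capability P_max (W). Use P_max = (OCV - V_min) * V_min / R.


P_max = (OCV - V_min) * V_min / R = (3.696 - 3.439) * 3.439 / 0.0649 = 0.257 * 3.439 / 0.0649 = 13.62 W

13.62 W
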